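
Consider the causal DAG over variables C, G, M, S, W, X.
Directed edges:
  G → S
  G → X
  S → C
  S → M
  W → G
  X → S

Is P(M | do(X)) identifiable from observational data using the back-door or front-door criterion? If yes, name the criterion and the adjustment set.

P(M|do(X)): backdoor, adjust for {G}.

desc(X)\{X}={C,M,S}; candidates ⊆ {G,W}.
size 0: {}; under {} X still reaches {C,G,M,S,W} ∋ M.
{G}: X⊥M given {G} in G with X→· removed — back-door holds.
P(M|do(X)) = Σ_{G} P(M|X,G)·P(G).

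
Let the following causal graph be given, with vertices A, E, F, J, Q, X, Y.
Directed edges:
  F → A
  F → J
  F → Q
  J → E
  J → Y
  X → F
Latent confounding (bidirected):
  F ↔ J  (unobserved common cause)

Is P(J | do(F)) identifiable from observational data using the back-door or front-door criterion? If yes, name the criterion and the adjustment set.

P(J|do(F)): not identifiable (no BD/FD set).

desc(F)\{F}={A,E,J,Q,Y}; candidates ⊆ {X}.
F↔J: latent back-door arc(s) into F.
size 0: {}; under {} F still reaches {E,J,X,Y} ∋ J.
size 1: {X}; under {X} F still reaches {E,J,Y} ∋ J.
F↔J cannot be blocked by any observed set — no back-door set.
No mediator lies on a directed F→…→J path.
Neither criterion identifies P(J|do(F)) in this graph.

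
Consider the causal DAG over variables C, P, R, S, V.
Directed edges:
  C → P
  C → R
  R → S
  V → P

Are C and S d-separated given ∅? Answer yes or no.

No — C and S are d-connected given ∅.

Bayes-Ball from C | ∅ reaches {P,R,S}.
S ∈ reach(C|∅) ⇒ C ⊥̸ S | ∅.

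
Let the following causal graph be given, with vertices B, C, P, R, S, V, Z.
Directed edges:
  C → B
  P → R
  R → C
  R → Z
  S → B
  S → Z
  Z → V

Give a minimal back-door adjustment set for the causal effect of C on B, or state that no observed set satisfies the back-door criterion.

desc(C)\{C}={B}; candidates ⊆ {P,R,S,V,Z}.
∅: C⊥B given ∅ in G with C→· removed — back-door holds.

C→B: minimal back-door set ∅.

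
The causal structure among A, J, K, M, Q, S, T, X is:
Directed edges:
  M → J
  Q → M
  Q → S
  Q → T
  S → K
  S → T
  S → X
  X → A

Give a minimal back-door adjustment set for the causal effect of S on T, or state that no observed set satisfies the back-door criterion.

S→T: minimal back-door set {Q}.

desc(S)\{S}={A,K,T,X}; candidates ⊆ {J,M,Q}.
size 0: {}; under {} S still reaches {J,M,Q,T} ∋ T.
{Q}: S⊥T given {Q} in G with S→· removed — back-door holds.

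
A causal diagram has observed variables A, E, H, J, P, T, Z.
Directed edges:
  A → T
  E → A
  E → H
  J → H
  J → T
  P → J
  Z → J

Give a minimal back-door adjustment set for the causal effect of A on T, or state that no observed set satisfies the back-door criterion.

A→T: minimal back-door set ∅.

desc(A)\{A}={T}; candidates ⊆ {E,H,J,P,Z}.
∅: A⊥T given ∅ in G with A→· removed — back-door holds.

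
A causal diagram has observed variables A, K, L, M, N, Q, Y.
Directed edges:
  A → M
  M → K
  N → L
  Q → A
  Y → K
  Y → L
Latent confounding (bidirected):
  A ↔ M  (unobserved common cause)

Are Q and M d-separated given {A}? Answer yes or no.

No — Q and M are d-connected given {A}.

Bayes-Ball from Q | {A} reaches {K,M}.
M ∈ reach(Q|{A}) ⇒ Q ⊥̸ M | {A}.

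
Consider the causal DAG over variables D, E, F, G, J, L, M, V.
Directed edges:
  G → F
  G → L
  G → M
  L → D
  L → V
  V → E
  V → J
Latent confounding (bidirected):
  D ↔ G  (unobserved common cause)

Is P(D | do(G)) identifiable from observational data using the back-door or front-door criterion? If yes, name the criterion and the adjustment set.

P(D|do(G)): frontdoor, adjust for {L}.

desc(G)\{G}={D,E,F,J,L,M,V}; candidates ⊆ {—}.
G↔D: latent back-door arc(s) into G.
size 0: {}; under {} G still reaches {D} ∋ D.
G↔D cannot be blocked by any observed set — no back-door set.
{L}: (i) intercepts every directed G→D path; (ii) no back-door G→{L}; (iii) {G} blocks every back-door {L}→D. Front-door holds.
P(D|do(G)) = Σ_{L} P(L|G) Σ_{G'} P(D|L,G')P(G').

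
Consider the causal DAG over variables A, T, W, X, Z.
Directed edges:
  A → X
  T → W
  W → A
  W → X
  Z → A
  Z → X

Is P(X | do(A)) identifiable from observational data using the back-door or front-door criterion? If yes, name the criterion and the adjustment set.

desc(A)\{A}={X}; candidates ⊆ {T,W,Z}.
size 0: {}; under {} A still reaches {T,W,X,Z} ∋ X.
size 1: {T}, {W}, {Z}; under {T} A still reaches {W,X,Z} ∋ X.
{W,Z}: A⊥X given {W,Z} in G with A→· removed — back-door holds.
P(X|do(A)) = Σ_{W,Z} P(X|A,W,Z)·P(W,Z).

P(X|do(A)): backdoor, adjust for {W, Z}.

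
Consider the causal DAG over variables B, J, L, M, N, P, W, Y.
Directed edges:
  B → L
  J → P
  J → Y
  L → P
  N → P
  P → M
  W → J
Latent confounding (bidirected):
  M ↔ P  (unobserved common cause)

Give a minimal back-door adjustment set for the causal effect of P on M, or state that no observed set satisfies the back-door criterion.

desc(P)\{P}={M}; candidates ⊆ {B,J,L,N,W,Y}.
P↔M: latent back-door arc(s) into P.
size 0: {}; under {} P still reaches {B,J,L,M,N,W,Y} ∋ M.
size 1: {B}, {J}, {L} …(+3); under {B} P still reaches {J,L,M,N,W,Y} ∋ M.
size 2: {B,J}, {B,L}, {B,N} …(+12); under {B,J} P still reaches {L,M,N} ∋ M.
P↔M cannot be blocked by any observed set — no back-door set.

P→M: no observed back-door set.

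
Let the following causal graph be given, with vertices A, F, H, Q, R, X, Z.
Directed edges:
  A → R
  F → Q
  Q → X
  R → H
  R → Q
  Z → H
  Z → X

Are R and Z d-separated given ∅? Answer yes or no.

Yes — R ⊥ Z | ∅.

Bayes-Ball from R | ∅ reaches {A,H,Q,X}.
Z ∉ reach(R|∅) ⇒ R ⊥ Z | ∅.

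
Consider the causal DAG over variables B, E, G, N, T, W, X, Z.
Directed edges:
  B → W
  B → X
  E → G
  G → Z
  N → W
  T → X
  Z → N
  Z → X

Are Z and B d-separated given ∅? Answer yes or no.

Yes — Z ⊥ B | ∅.

Bayes-Ball from Z | ∅ reaches {E,G,N,W,X}.
B ∉ reach(Z|∅) ⇒ Z ⊥ B | ∅.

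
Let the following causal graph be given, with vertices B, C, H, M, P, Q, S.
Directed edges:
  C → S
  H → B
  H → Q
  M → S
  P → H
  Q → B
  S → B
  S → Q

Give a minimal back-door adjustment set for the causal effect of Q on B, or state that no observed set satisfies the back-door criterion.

Q→B: minimal back-door set {H, S}.

desc(Q)\{Q}={B}; candidates ⊆ {C,H,M,P,S}.
size 0: {}; under {} Q still reaches {B,C,H,M,P,S} ∋ B.
size 1: {C}, {H}, {M} …(+2); under {C} Q still reaches {B,H,M,P,S} ∋ B.
{H,S}: Q⊥B given {H,S} in G with Q→· removed — back-door holds.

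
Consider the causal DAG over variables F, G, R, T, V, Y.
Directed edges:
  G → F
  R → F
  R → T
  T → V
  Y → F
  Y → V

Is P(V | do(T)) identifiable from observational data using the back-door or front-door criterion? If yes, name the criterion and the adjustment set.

P(V|do(T)): backdoor, adjust for ∅.

desc(T)\{T}={V}; candidates ⊆ {F,G,R,Y}.
∅: T⊥V given ∅ in G with T→· removed — back-door holds.
P(V|do(T)) = P(V|T) — no adjustment needed.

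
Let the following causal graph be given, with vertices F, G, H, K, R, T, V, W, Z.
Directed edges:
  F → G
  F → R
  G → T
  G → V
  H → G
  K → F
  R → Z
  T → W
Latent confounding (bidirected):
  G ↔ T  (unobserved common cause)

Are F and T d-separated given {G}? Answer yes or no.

Bayes-Ball from F | {G} reaches {H,K,R,T,W,Z}.
T ∈ reach(F|{G}) ⇒ F ⊥̸ T | {G}.

No — F and T are d-connected given {G}.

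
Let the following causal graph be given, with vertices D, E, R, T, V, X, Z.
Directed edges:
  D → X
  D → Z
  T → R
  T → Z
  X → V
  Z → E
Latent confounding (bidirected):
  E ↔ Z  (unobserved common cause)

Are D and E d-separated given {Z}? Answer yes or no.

No — D and E are d-connected given {Z}.

Bayes-Ball from D | {Z} reaches {E,R,T,V,X}.
E ∈ reach(D|{Z}) ⇒ D ⊥̸ E | {Z}.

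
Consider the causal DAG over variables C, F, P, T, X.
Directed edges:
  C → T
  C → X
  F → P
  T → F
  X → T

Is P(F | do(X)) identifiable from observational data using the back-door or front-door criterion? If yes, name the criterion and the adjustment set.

P(F|do(X)): backdoor, adjust for {C}.

desc(X)\{X}={F,P,T}; candidates ⊆ {C}.
size 0: {}; under {} X still reaches {C,F,P,T} ∋ F.
{C}: X⊥F given {C} in G with X→· removed — back-door holds.
P(F|do(X)) = Σ_{C} P(F|X,C)·P(C).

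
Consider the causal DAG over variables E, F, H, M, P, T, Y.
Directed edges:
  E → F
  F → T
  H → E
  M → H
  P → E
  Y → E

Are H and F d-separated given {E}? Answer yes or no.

Yes — H ⊥ F | {E}.

Bayes-Ball from H | {E} reaches {M,P,Y}.
F ∉ reach(H|{E}) ⇒ H ⊥ F | {E}.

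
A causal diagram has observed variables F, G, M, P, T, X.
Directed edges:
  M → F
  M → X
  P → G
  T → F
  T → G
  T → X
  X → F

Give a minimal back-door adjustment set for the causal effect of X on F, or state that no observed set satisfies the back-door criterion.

X→F: minimal back-door set {M, T}.

desc(X)\{X}={F}; candidates ⊆ {G,M,P,T}.
size 0: {}; under {} X still reaches {F,G,M,T} ∋ F.
size 1: {G}, {M}, {P} …(+1); under {G} X still reaches {F,M,P,T} ∋ F.
{M,T}: X⊥F given {M,T} in G with X→· removed — back-door holds.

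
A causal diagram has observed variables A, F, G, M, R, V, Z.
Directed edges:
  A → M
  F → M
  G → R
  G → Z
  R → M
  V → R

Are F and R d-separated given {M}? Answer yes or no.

Bayes-Ball from F | {M} reaches {A,G,R,V,Z}.
R ∈ reach(F|{M}) ⇒ F ⊥̸ R | {M}.

No — F and R are d-connected given {M}.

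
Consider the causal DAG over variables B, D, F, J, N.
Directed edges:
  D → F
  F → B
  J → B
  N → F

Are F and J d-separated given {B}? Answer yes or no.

No — F and J are d-connected given {B}.

Bayes-Ball from F | {B} reaches {D,J,N}.
J ∈ reach(F|{B}) ⇒ F ⊥̸ J | {B}.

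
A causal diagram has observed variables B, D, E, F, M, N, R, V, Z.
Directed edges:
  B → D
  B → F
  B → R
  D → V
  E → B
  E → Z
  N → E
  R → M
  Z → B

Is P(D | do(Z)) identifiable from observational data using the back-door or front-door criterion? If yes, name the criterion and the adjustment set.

P(D|do(Z)): backdoor, adjust for {E}.

desc(Z)\{Z}={B,D,F,M,R,V}; candidates ⊆ {E,N}.
size 0: {}; under {} Z still reaches {B,D,E,F,M,N,R,V} ∋ D.
{E}: Z⊥D given {E} in G with Z→· removed — back-door holds.
P(D|do(Z)) = Σ_{E} P(D|Z,E)·P(E).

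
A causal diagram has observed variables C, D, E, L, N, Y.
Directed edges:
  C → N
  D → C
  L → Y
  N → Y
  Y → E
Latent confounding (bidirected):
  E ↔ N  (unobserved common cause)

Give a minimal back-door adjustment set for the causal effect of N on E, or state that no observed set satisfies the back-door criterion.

N→E: no observed back-door set.

desc(N)\{N}={E,Y}; candidates ⊆ {C,D,L}.
N↔E: latent back-door arc(s) into N.
size 0: {}; under {} N still reaches {C,D,E} ∋ E.
size 1: {C}, {D}, {L}; under {C} N still reaches {E} ∋ E.
size 2: {C,D}, {C,L}, {D,L}; under {C,D} N still reaches {E} ∋ E.
N↔E cannot be blocked by any observed set — no back-door set.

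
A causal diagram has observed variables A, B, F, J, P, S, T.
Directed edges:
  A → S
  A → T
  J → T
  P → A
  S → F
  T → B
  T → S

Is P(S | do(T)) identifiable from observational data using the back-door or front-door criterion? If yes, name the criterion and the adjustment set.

desc(T)\{T}={B,F,S}; candidates ⊆ {A,J,P}.
size 0: {}; under {} T still reaches {A,F,J,P,S} ∋ S.
{A}: T⊥S given {A} in G with T→· removed — back-door holds.
P(S|do(T)) = Σ_{A} P(S|T,A)·P(A).

P(S|do(T)): backdoor, adjust for {A}.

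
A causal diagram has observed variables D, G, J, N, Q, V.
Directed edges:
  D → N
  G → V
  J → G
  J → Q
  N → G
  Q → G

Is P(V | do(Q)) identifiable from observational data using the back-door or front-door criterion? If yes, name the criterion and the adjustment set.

P(V|do(Q)): backdoor, adjust for {J}.

desc(Q)\{Q}={G,V}; candidates ⊆ {D,J,N}.
size 0: {}; under {} Q still reaches {G,J,V} ∋ V.
{J}: Q⊥V given {J} in G with Q→· removed — back-door holds.
P(V|do(Q)) = Σ_{J} P(V|Q,J)·P(J).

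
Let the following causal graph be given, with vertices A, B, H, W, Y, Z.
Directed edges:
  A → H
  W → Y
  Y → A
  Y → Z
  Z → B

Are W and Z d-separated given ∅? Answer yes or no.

No — W and Z are d-connected given ∅.

Bayes-Ball from W | ∅ reaches {A,B,H,Y,Z}.
Z ∈ reach(W|∅) ⇒ W ⊥̸ Z | ∅.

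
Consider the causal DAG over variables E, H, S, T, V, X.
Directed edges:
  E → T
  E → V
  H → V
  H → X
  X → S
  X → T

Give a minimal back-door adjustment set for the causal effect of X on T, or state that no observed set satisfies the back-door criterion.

X→T: minimal back-door set ∅.

desc(X)\{X}={S,T}; candidates ⊆ {E,H,V}.
∅: X⊥T given ∅ in G with X→· removed — back-door holds.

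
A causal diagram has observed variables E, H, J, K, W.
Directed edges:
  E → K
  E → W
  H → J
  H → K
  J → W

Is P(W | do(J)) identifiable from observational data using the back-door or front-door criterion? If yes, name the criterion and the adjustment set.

P(W|do(J)): backdoor, adjust for ∅.

desc(J)\{J}={W}; candidates ⊆ {E,H,K}.
∅: J⊥W given ∅ in G with J→· removed — back-door holds.
P(W|do(J)) = P(W|J) — no adjustment needed.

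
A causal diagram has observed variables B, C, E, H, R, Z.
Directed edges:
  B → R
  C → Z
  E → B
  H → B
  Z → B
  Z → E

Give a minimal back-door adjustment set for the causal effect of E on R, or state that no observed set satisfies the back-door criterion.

E→R: minimal back-door set {Z}.

desc(E)\{E}={B,R}; candidates ⊆ {C,H,Z}.
size 0: {}; under {} E still reaches {B,C,R,Z} ∋ R.
{Z}: E⊥R given {Z} in G with E→· removed — back-door holds.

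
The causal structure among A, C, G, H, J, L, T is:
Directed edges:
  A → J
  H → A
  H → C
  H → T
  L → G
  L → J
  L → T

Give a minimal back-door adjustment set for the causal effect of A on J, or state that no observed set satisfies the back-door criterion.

desc(A)\{A}={J}; candidates ⊆ {C,G,H,L,T}.
∅: A⊥J given ∅ in G with A→· removed — back-door holds.

A→J: minimal back-door set ∅.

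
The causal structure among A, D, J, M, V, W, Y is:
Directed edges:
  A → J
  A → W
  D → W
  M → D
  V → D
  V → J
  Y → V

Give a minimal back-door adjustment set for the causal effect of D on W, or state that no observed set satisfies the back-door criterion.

desc(D)\{D}={W}; candidates ⊆ {A,J,M,V,Y}.
∅: D⊥W given ∅ in G with D→· removed — back-door holds.

D→W: minimal back-door set ∅.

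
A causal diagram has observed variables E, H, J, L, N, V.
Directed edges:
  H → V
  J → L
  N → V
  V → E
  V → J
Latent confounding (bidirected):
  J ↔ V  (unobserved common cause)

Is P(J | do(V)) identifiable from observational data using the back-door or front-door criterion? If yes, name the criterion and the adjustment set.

P(J|do(V)): not identifiable (no BD/FD set).

desc(V)\{V}={E,J,L}; candidates ⊆ {H,N}.
V↔J: latent back-door arc(s) into V.
size 0: {}; under {} V still reaches {H,J,L,N} ∋ J.
size 1: {H}, {N}; under {H} V still reaches {J,L,N} ∋ J.
size 2: {H,N}; under {H,N} V still reaches {J,L} ∋ J.
V↔J cannot be blocked by any observed set — no back-door set.
No mediator lies on a directed V→…→J path.
Neither criterion identifies P(J|do(V)) in this graph.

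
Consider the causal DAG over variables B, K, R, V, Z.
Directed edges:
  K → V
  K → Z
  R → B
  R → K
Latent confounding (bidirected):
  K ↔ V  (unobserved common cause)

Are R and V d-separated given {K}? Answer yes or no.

Bayes-Ball from R | {K} reaches {B,V}.
V ∈ reach(R|{K}) ⇒ R ⊥̸ V | {K}.

No — R and V are d-connected given {K}.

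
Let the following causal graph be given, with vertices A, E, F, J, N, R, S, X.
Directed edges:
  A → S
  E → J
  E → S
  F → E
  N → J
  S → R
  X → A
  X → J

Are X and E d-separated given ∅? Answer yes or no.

Bayes-Ball from X | ∅ reaches {A,J,R,S}.
E ∉ reach(X|∅) ⇒ X ⊥ E | ∅.

Yes — X ⊥ E | ∅.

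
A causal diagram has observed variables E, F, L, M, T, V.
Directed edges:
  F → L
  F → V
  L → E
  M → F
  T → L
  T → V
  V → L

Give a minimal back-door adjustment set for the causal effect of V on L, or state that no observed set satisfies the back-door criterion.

V→L: minimal back-door set {F, T}.

desc(V)\{V}={E,L}; candidates ⊆ {F,M,T}.
size 0: {}; under {} V still reaches {E,F,L,M,T} ∋ L.
size 1: {F}, {M}, {T}; under {F} V still reaches {E,L,T} ∋ L.
{F,T}: V⊥L given {F,T} in G with V→· removed — back-door holds.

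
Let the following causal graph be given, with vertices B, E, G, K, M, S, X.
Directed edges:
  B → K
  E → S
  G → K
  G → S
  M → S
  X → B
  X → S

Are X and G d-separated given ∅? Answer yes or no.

Bayes-Ball from X | ∅ reaches {B,K,S}.
G ∉ reach(X|∅) ⇒ X ⊥ G | ∅.

Yes — X ⊥ G | ∅.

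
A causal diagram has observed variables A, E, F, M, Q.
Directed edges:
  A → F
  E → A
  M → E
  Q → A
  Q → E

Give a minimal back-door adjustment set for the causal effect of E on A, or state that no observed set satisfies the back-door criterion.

E→A: minimal back-door set {Q}.

desc(E)\{E}={A,F}; candidates ⊆ {M,Q}.
size 0: {}; under {} E still reaches {A,F,M,Q} ∋ A.
{Q}: E⊥A given {Q} in G with E→· removed — back-door holds.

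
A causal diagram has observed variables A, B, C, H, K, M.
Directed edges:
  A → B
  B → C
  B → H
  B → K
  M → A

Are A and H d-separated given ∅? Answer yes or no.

Bayes-Ball from A | ∅ reaches {B,C,H,K,M}.
H ∈ reach(A|∅) ⇒ A ⊥̸ H | ∅.

No — A and H are d-connected given ∅.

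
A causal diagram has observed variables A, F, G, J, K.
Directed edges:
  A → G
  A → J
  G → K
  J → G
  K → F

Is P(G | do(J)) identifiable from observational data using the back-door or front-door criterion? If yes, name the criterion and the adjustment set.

P(G|do(J)): backdoor, adjust for {A}.

desc(J)\{J}={F,G,K}; candidates ⊆ {A}.
size 0: {}; under {} J still reaches {A,F,G,K} ∋ G.
{A}: J⊥G given {A} in G with J→· removed — back-door holds.
P(G|do(J)) = Σ_{A} P(G|J,A)·P(A).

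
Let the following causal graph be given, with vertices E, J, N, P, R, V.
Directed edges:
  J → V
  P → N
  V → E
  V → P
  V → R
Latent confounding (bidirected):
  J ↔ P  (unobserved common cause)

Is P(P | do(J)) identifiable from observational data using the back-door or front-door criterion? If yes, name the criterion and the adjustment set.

desc(J)\{J}={E,N,P,R,V}; candidates ⊆ {—}.
J↔P: latent back-door arc(s) into J.
size 0: {}; under {} J still reaches {N,P} ∋ P.
J↔P cannot be blocked by any observed set — no back-door set.
{V}: (i) intercepts every directed J→P path; (ii) no back-door J→{V}; (iii) {J} blocks every back-door {V}→P. Front-door holds.
P(P|do(J)) = Σ_{V} P(V|J) Σ_{J'} P(P|V,J')P(J').

P(P|do(J)): frontdoor, adjust for {V}.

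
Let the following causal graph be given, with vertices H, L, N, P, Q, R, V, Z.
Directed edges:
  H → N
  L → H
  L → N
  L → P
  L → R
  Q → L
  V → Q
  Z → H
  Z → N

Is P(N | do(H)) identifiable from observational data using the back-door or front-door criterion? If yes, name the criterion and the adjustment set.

P(N|do(H)): backdoor, adjust for {L, Z}.

desc(H)\{H}={N}; candidates ⊆ {L,P,Q,R,V,Z}.
size 0: {}; under {} H still reaches {L,N,P,Q,R,V,Z} ∋ N.
size 1: {L}, {P}, {Q} …(+3); under {L} H still reaches {N,Z} ∋ N.
{L,Z}: H⊥N given {L,Z} in G with H→· removed — back-door holds.
P(N|do(H)) = Σ_{L,Z} P(N|H,L,Z)·P(L,Z).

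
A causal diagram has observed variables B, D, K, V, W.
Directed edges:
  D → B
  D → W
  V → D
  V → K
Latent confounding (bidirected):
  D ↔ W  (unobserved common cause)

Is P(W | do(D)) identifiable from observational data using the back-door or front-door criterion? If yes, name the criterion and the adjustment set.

P(W|do(D)): not identifiable (no BD/FD set).

desc(D)\{D}={B,W}; candidates ⊆ {K,V}.
D↔W: latent back-door arc(s) into D.
size 0: {}; under {} D still reaches {K,V,W} ∋ W.
size 1: {K}, {V}; under {K} D still reaches {V,W} ∋ W.
size 2: {K,V}; under {K,V} D still reaches {W} ∋ W.
D↔W cannot be blocked by any observed set — no back-door set.
No mediator lies on a directed D→…→W path.
Neither criterion identifies P(W|do(D)) in this graph.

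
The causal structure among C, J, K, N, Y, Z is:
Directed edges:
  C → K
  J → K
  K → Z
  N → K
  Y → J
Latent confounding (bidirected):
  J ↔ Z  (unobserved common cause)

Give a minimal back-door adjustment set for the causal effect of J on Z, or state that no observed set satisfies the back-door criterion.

desc(J)\{J}={K,Z}; candidates ⊆ {C,N,Y}.
J↔Z: latent back-door arc(s) into J.
size 0: {}; under {} J still reaches {Y,Z} ∋ Z.
size 1: {C}, {N}, {Y}; under {C} J still reaches {Y,Z} ∋ Z.
size 2: {C,N}, {C,Y}, {N,Y}; under {C,N} J still reaches {Y,Z} ∋ Z.
J↔Z cannot be blocked by any observed set — no back-door set.

J→Z: no observed back-door set.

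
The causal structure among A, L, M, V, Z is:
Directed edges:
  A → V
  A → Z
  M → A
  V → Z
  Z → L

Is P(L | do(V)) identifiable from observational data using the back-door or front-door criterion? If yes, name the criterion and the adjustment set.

P(L|do(V)): backdoor, adjust for {A}.

desc(V)\{V}={L,Z}; candidates ⊆ {A,M}.
size 0: {}; under {} V still reaches {A,L,M,Z} ∋ L.
{A}: V⊥L given {A} in G with V→· removed — back-door holds.
P(L|do(V)) = Σ_{A} P(L|V,A)·P(A).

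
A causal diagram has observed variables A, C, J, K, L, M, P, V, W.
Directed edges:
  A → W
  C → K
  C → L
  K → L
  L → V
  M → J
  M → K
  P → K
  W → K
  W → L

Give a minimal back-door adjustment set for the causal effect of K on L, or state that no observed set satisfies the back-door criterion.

K→L: minimal back-door set {C, W}.

desc(K)\{K}={L,V}; candidates ⊆ {A,C,J,M,P,W}.
size 0: {}; under {} K still reaches {A,C,J,L,M,P,V,W} ∋ L.
size 1: {A}, {C}, {J} …(+3); under {A} K still reaches {C,J,L,M,P,V,W} ∋ L.
{C,W}: K⊥L given {C,W} in G with K→· removed — back-door holds.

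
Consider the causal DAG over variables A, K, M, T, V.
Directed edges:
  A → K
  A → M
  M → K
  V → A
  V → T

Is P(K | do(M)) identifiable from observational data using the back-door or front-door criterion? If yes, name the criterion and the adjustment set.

desc(M)\{M}={K}; candidates ⊆ {A,T,V}.
size 0: {}; under {} M still reaches {A,K,T,V} ∋ K.
{A}: M⊥K given {A} in G with M→· removed — back-door holds.
P(K|do(M)) = Σ_{A} P(K|M,A)·P(A).

P(K|do(M)): backdoor, adjust for {A}.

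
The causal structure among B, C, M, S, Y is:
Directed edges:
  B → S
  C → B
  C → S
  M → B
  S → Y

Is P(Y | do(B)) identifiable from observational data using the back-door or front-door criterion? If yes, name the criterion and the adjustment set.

P(Y|do(B)): backdoor, adjust for {C}.

desc(B)\{B}={S,Y}; candidates ⊆ {C,M}.
size 0: {}; under {} B still reaches {C,M,S,Y} ∋ Y.
{C}: B⊥Y given {C} in G with B→· removed — back-door holds.
P(Y|do(B)) = Σ_{C} P(Y|B,C)·P(C).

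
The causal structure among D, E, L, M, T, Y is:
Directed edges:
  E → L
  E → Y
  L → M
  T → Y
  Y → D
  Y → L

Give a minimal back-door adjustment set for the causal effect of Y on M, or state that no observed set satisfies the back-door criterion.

Y→M: minimal back-door set {E}.

desc(Y)\{Y}={D,L,M}; candidates ⊆ {E,T}.
size 0: {}; under {} Y still reaches {E,L,M,T} ∋ M.
{E}: Y⊥M given {E} in G with Y→· removed — back-door holds.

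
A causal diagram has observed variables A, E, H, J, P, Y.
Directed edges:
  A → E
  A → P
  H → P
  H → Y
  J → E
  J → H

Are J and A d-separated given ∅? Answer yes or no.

Bayes-Ball from J | ∅ reaches {E,H,P,Y}.
A ∉ reach(J|∅) ⇒ J ⊥ A | ∅.

Yes — J ⊥ A | ∅.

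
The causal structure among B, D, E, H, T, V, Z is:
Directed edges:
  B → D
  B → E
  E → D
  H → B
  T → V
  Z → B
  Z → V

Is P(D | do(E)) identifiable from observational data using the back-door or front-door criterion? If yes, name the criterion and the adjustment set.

desc(E)\{E}={D}; candidates ⊆ {B,H,T,V,Z}.
size 0: {}; under {} E still reaches {B,D,H,V,Z} ∋ D.
{B}: E⊥D given {B} in G with E→· removed — back-door holds.
P(D|do(E)) = Σ_{B} P(D|E,B)·P(B).

P(D|do(E)): backdoor, adjust for {B}.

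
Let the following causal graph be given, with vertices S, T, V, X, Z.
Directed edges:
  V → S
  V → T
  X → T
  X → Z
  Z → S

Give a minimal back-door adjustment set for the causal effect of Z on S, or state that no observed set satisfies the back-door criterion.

desc(Z)\{Z}={S}; candidates ⊆ {T,V,X}.
∅: Z⊥S given ∅ in G with Z→· removed — back-door holds.

Z→S: minimal back-door set ∅.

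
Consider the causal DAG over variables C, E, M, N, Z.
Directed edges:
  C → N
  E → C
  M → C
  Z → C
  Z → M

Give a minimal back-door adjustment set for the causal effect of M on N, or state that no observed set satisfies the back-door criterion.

M→N: minimal back-door set {Z}.

desc(M)\{M}={C,N}; candidates ⊆ {E,Z}.
size 0: {}; under {} M still reaches {C,N,Z} ∋ N.
{Z}: M⊥N given {Z} in G with M→· removed — back-door holds.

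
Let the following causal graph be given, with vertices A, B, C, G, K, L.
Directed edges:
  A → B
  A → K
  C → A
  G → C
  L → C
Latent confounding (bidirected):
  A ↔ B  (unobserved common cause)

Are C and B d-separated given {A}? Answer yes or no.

Bayes-Ball from C | {A} reaches {B,G,L}.
B ∈ reach(C|{A}) ⇒ C ⊥̸ B | {A}.

No — C and B are d-connected given {A}.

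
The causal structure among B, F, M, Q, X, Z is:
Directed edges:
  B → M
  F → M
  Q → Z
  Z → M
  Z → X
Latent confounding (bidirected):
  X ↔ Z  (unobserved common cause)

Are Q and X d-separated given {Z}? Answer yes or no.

Bayes-Ball from Q | {Z} reaches {X}.
X ∈ reach(Q|{Z}) ⇒ Q ⊥̸ X | {Z}.

No — Q and X are d-connected given {Z}.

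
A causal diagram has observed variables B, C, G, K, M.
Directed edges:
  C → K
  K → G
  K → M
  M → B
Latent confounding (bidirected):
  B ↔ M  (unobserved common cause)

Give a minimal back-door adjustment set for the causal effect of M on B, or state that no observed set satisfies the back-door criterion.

desc(M)\{M}={B}; candidates ⊆ {C,G,K}.
M↔B: latent back-door arc(s) into M.
size 0: {}; under {} M still reaches {B,C,G,K} ∋ B.
size 1: {C}, {G}, {K}; under {C} M still reaches {B,G,K} ∋ B.
size 2: {C,G}, {C,K}, {G,K}; under {C,G} M still reaches {B,K} ∋ B.
M↔B cannot be blocked by any observed set — no back-door set.

M→B: no observed back-door set.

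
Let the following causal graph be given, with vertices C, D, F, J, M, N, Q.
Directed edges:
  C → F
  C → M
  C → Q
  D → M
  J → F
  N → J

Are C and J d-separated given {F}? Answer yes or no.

Bayes-Ball from C | {F} reaches {J,M,N,Q}.
J ∈ reach(C|{F}) ⇒ C ⊥̸ J | {F}.

No — C and J are d-connected given {F}.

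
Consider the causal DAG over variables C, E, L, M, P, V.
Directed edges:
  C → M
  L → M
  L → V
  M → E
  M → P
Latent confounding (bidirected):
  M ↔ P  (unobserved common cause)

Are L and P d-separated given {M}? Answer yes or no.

No — L and P are d-connected given {M}.

Bayes-Ball from L | {M} reaches {C,P,V}.
P ∈ reach(L|{M}) ⇒ L ⊥̸ P | {M}.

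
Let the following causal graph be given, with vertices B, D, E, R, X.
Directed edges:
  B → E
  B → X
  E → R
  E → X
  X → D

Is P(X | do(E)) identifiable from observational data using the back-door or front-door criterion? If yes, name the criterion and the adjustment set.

P(X|do(E)): backdoor, adjust for {B}.

desc(E)\{E}={D,R,X}; candidates ⊆ {B}.
size 0: {}; under {} E still reaches {B,D,X} ∋ X.
{B}: E⊥X given {B} in G with E→· removed — back-door holds.
P(X|do(E)) = Σ_{B} P(X|E,B)·P(B).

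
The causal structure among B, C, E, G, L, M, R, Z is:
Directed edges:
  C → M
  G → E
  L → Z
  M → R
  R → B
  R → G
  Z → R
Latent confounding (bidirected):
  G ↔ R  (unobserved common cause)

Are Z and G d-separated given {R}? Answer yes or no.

No — Z and G are d-connected given {R}.

Bayes-Ball from Z | {R} reaches {C,E,G,L,M}.
G ∈ reach(Z|{R}) ⇒ Z ⊥̸ G | {R}.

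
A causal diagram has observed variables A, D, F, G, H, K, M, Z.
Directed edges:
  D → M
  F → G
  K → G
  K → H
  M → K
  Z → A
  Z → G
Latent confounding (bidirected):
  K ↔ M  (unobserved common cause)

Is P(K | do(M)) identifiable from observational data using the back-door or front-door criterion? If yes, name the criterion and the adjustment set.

desc(M)\{M}={G,H,K}; candidates ⊆ {A,D,F,Z}.
M↔K: latent back-door arc(s) into M.
size 0: {}; under {} M still reaches {D,G,H,K} ∋ K.
size 1: {A}, {D}, {F} …(+1); under {A} M still reaches {D,G,H,K} ∋ K.
size 2: {A,D}, {A,F}, {A,Z} …(+3); under {A,D} M still reaches {G,H,K} ∋ K.
M↔K cannot be blocked by any observed set — no back-door set.
No mediator lies on a directed M→…→K path.
Neither criterion identifies P(K|do(M)) in this graph.

P(K|do(M)): not identifiable (no BD/FD set).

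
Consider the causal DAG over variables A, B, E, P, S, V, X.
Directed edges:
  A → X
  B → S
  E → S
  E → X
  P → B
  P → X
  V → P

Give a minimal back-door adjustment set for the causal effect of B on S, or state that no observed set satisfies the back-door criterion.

desc(B)\{B}={S}; candidates ⊆ {A,E,P,V,X}.
∅: B⊥S given ∅ in G with B→· removed — back-door holds.

B→S: minimal back-door set ∅.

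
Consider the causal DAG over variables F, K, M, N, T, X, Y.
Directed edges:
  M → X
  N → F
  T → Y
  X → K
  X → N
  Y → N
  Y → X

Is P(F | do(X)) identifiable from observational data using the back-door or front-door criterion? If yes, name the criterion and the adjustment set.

P(F|do(X)): backdoor, adjust for {Y}.

desc(X)\{X}={F,K,N}; candidates ⊆ {M,T,Y}.
size 0: {}; under {} X still reaches {F,M,N,T,Y} ∋ F.
{Y}: X⊥F given {Y} in G with X→· removed — back-door holds.
P(F|do(X)) = Σ_{Y} P(F|X,Y)·P(Y).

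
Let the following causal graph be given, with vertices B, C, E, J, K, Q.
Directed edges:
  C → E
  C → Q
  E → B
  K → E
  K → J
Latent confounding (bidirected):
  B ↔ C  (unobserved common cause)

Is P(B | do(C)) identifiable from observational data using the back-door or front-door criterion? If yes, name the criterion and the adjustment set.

desc(C)\{C}={B,E,Q}; candidates ⊆ {J,K}.
C↔B: latent back-door arc(s) into C.
size 0: {}; under {} C still reaches {B} ∋ B.
size 1: {J}, {K}; under {J} C still reaches {B} ∋ B.
size 2: {J,K}; under {J,K} C still reaches {B} ∋ B.
C↔B cannot be blocked by any observed set — no back-door set.
{E}: (i) intercepts every directed C→B path; (ii) no back-door C→{E}; (iii) {C} blocks every back-door {E}→B. Front-door holds.
P(B|do(C)) = Σ_{E} P(E|C) Σ_{C'} P(B|E,C')P(C').

P(B|do(C)): frontdoor, adjust for {E}.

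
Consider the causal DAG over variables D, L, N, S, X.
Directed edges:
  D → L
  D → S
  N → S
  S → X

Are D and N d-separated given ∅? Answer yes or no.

Yes — D ⊥ N | ∅.

Bayes-Ball from D | ∅ reaches {L,S,X}.
N ∉ reach(D|∅) ⇒ D ⊥ N | ∅.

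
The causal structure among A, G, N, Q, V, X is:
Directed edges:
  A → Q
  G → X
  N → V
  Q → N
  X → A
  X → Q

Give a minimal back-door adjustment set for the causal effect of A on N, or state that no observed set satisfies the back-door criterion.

desc(A)\{A}={N,Q,V}; candidates ⊆ {G,X}.
size 0: {}; under {} A still reaches {G,N,Q,V,X} ∋ N.
{X}: A⊥N given {X} in G with A→· removed — back-door holds.

A→N: minimal back-door set {X}.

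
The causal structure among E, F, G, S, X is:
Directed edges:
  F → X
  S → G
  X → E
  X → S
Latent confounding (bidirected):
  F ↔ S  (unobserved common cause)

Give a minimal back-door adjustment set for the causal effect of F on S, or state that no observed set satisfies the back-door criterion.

desc(F)\{F}={E,G,S,X}; candidates ⊆ {—}.
F↔S: latent back-door arc(s) into F.
size 0: {}; under {} F still reaches {G,S} ∋ S.
F↔S cannot be blocked by any observed set — no back-door set.

F→S: no observed back-door set.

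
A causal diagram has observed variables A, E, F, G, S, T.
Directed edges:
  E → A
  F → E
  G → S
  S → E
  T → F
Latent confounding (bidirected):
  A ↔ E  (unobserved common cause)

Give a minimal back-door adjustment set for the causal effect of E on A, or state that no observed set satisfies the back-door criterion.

E→A: no observed back-door set.

desc(E)\{E}={A}; candidates ⊆ {F,G,S,T}.
E↔A: latent back-door arc(s) into E.
size 0: {}; under {} E still reaches {A,F,G,S,T} ∋ A.
size 1: {F}, {G}, {S} …(+1); under {F} E still reaches {A,G,S} ∋ A.
size 2: {F,G}, {F,S}, {F,T} …(+3); under {F,G} E still reaches {A,S} ∋ A.
E↔A cannot be blocked by any observed set — no back-door set.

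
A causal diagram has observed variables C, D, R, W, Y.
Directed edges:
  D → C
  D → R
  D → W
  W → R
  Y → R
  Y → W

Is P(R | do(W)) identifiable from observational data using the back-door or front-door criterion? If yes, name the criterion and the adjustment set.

desc(W)\{W}={R}; candidates ⊆ {C,D,Y}.
size 0: {}; under {} W still reaches {C,D,R,Y} ∋ R.
size 1: {C}, {D}, {Y}; under {C} W still reaches {D,R,Y} ∋ R.
{D,Y}: W⊥R given {D,Y} in G with W→· removed — back-door holds.
P(R|do(W)) = Σ_{D,Y} P(R|W,D,Y)·P(D,Y).

P(R|do(W)): backdoor, adjust for {D, Y}.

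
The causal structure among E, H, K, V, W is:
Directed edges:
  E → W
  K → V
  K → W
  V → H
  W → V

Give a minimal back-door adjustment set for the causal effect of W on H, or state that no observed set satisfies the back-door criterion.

W→H: minimal back-door set {K}.

desc(W)\{W}={H,V}; candidates ⊆ {E,K}.
size 0: {}; under {} W still reaches {E,H,K,V} ∋ H.
{K}: W⊥H given {K} in G with W→· removed — back-door holds.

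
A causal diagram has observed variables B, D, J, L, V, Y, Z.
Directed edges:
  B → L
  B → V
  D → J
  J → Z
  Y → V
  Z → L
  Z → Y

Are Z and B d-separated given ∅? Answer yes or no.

Bayes-Ball from Z | ∅ reaches {D,J,L,V,Y}.
B ∉ reach(Z|∅) ⇒ Z ⊥ B | ∅.

Yes — Z ⊥ B | ∅.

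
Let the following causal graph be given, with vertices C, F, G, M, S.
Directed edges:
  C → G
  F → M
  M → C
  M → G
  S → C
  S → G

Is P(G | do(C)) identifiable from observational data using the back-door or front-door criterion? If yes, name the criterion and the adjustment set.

desc(C)\{C}={G}; candidates ⊆ {F,M,S}.
size 0: {}; under {} C still reaches {F,G,M,S} ∋ G.
size 1: {F}, {M}, {S}; under {F} C still reaches {G,M,S} ∋ G.
{M,S}: C⊥G given {M,S} in G with C→· removed — back-door holds.
P(G|do(C)) = Σ_{M,S} P(G|C,M,S)·P(M,S).

P(G|do(C)): backdoor, adjust for {M, S}.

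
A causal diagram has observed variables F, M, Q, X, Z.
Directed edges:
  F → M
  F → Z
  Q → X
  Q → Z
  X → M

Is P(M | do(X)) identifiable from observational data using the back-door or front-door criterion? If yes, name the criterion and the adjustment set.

desc(X)\{X}={M}; candidates ⊆ {F,Q,Z}.
∅: X⊥M given ∅ in G with X→· removed — back-door holds.
P(M|do(X)) = P(M|X) — no adjustment needed.

P(M|do(X)): backdoor, adjust for ∅.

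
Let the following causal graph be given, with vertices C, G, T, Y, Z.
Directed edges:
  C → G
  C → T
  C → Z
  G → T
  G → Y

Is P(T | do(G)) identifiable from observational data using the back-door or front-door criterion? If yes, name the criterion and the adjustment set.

desc(G)\{G}={T,Y}; candidates ⊆ {C,Z}.
size 0: {}; under {} G still reaches {C,T,Z} ∋ T.
{C}: G⊥T given {C} in G with G→· removed — back-door holds.
P(T|do(G)) = Σ_{C} P(T|G,C)·P(C).

P(T|do(G)): backdoor, adjust for {C}.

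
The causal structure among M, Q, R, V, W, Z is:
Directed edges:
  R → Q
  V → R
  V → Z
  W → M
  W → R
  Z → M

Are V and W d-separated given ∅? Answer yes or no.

Bayes-Ball from V | ∅ reaches {M,Q,R,Z}.
W ∉ reach(V|∅) ⇒ V ⊥ W | ∅.

Yes — V ⊥ W | ∅.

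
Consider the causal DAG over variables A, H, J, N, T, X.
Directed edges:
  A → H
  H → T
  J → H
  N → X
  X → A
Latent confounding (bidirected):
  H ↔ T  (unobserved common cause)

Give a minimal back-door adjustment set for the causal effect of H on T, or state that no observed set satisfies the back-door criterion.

H→T: no observed back-door set.

desc(H)\{H}={T}; candidates ⊆ {A,J,N,X}.
H↔T: latent back-door arc(s) into H.
size 0: {}; under {} H still reaches {A,J,N,T,X} ∋ T.
size 1: {A}, {J}, {N} …(+1); under {A} H still reaches {J,T} ∋ T.
size 2: {A,J}, {A,N}, {A,X} …(+3); under {A,J} H still reaches {T} ∋ T.
H↔T cannot be blocked by any observed set — no back-door set.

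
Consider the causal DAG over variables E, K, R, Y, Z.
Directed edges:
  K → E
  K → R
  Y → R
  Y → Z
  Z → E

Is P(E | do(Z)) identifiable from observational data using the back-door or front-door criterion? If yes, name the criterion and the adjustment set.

desc(Z)\{Z}={E}; candidates ⊆ {K,R,Y}.
∅: Z⊥E given ∅ in G with Z→· removed — back-door holds.
P(E|do(Z)) = P(E|Z) — no adjustment needed.

P(E|do(Z)): backdoor, adjust for ∅.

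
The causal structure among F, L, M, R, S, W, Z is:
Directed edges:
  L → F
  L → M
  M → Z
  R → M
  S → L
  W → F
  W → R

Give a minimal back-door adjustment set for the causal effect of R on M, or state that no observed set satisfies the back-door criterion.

desc(R)\{R}={M,Z}; candidates ⊆ {F,L,S,W}.
∅: R⊥M given ∅ in G with R→· removed — back-door holds.

R→M: minimal back-door set ∅.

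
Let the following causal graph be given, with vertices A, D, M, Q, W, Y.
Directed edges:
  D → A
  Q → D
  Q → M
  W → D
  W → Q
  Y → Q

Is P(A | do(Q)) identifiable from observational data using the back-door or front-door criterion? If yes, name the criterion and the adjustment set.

P(A|do(Q)): backdoor, adjust for {W}.

desc(Q)\{Q}={A,D,M}; candidates ⊆ {W,Y}.
size 0: {}; under {} Q still reaches {A,D,W,Y} ∋ A.
{W}: Q⊥A given {W} in G with Q→· removed — back-door holds.
P(A|do(Q)) = Σ_{W} P(A|Q,W)·P(W).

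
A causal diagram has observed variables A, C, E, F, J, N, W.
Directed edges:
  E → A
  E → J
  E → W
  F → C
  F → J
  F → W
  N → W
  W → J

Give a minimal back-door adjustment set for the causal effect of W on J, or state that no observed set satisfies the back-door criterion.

desc(W)\{W}={J}; candidates ⊆ {A,C,E,F,N}.
size 0: {}; under {} W still reaches {A,C,E,F,J,N} ∋ J.
size 1: {A}, {C}, {E} …(+2); under {A} W still reaches {C,E,F,J,N} ∋ J.
{E,F}: W⊥J given {E,F} in G with W→· removed — back-door holds.

W→J: minimal back-door set {E, F}.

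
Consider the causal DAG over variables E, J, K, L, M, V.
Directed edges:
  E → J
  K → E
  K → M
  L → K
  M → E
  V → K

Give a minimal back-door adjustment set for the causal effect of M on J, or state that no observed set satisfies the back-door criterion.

M→J: minimal back-door set {K}.

desc(M)\{M}={E,J}; candidates ⊆ {K,L,V}.
size 0: {}; under {} M still reaches {E,J,K,L,V} ∋ J.
{K}: M⊥J given {K} in G with M→· removed — back-door holds.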